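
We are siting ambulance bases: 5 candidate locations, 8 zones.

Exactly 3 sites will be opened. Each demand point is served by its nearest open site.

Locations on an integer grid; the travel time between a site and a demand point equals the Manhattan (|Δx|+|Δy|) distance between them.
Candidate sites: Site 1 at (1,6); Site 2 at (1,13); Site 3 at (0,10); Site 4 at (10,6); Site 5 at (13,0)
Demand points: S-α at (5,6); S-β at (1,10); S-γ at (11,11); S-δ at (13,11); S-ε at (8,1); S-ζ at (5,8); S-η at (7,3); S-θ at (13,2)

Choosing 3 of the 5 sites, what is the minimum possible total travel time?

41

Open {Site 3, Site 4, Site 5}.
  S-α→Site 4 5, S-β→Site 3 1, S-γ→Site 4 6, S-δ→Site 4 8, S-ε→Site 5 6, S-ζ→Site 3 7, S-η→Site 4 6, S-θ→Site 5 2  ⇒ total 41.
Compare {Site 1, Site 4, Site 5}: total 42.
Compare {Site 2, Site 4, Site 5}: total 43.
No size-3 selection does better; minimum is 41.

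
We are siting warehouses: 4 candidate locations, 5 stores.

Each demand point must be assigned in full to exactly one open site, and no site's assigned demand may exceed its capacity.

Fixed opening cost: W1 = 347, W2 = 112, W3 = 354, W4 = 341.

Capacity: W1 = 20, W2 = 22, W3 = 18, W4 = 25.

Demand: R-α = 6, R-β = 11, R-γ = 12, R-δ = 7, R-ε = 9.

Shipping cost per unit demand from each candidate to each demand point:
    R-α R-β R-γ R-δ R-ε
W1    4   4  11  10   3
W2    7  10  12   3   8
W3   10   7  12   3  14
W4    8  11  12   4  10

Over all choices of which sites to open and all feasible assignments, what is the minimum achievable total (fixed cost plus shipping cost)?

853

Open {W2, W4}; cheapest assignment that respects the capacities:
  W2 (cap 22, load 22): R-α, R-δ, R-ε — cost 6×7 + 7×3 + 9×8 = 135
  W4 (cap 25, load 23): R-β, R-γ — cost 11×11 + 12×12 = 265
  Shipping 400, fixed 453 → total 853.
  Any other capacity-feasible assignment to {W2, W4} ships for at least 400.
Compare {W1, W4}: its best feasible assignment gives total 979.
Compare {W1, W2, W4}: its best feasible assignment gives total 1078.
Every other set of open sites that can feasibly serve all demand totals ≥ 979 even under its best assignment. Minimum: 853.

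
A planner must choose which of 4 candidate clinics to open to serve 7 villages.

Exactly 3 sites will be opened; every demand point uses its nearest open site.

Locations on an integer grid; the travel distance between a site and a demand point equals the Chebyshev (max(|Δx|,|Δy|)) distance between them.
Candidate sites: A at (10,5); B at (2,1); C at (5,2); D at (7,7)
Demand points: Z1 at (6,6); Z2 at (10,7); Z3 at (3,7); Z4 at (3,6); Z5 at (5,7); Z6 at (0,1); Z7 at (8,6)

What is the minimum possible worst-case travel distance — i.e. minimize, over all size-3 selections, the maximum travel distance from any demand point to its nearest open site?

Open {A, B, D}.
  Farthest demand point is Z3 at travel distance 4 (to D); all others are ≤ 4.
With {B, C, D} the worst case is 4.
With {A, B, C} the worst case is 5.
No size-3 selection achieves below 4.

4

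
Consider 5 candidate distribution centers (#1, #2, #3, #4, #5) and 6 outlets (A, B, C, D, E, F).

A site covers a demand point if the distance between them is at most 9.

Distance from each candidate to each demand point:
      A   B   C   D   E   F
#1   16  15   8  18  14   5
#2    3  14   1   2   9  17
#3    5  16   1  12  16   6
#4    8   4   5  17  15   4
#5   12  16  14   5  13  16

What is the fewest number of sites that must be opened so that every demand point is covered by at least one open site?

2

Coverage sets (demand points within 9 of each site):
  #1: {C, F}
  #2: {A, C, D, E}
  #3: {A, C, F}
  #4: {A, B, C, F}
  #5: {D}
No single site covers all 6 demand points.
But {#2, #4} covers everything, so the minimum is 2.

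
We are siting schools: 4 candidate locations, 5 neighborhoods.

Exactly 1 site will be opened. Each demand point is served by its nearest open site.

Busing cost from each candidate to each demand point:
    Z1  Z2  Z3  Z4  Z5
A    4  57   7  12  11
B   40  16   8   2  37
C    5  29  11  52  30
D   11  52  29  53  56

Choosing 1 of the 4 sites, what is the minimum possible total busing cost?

91

Open {A}.
  Z1→A 4, Z2→A 57, Z3→A 7, Z4→A 12, Z5→A 11  ⇒ total 91.
Compare {B}: total 103.
Compare {C}: total 127.
No size-1 selection does better; minimum is 91.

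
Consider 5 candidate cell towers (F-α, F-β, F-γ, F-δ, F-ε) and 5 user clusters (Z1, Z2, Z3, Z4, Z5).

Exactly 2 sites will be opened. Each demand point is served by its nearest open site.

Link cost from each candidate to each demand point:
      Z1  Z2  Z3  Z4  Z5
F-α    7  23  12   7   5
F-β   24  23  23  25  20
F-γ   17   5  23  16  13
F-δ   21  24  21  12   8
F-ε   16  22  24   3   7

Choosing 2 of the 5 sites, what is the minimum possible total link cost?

Open {F-α, F-γ}.
  Z1→F-α 7, Z2→F-γ 5, Z3→F-α 12, Z4→F-α 7, Z5→F-α 5  ⇒ total 36.
Compare {F-α, F-ε}: total 49.
Compare {F-α, F-β}: total 54.
No size-2 selection does better; minimum is 36.

36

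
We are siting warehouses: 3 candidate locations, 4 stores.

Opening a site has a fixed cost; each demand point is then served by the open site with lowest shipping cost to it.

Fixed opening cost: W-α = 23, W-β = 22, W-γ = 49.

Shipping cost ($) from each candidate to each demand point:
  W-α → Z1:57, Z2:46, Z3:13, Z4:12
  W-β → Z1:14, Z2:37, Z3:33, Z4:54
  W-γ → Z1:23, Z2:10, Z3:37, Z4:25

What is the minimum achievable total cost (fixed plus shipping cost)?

Open {W-α, W-β}: assign each demand point to its cheapest open site.
  Z1→W-β 14, Z2→W-β 37, Z3→W-α 13, Z4→W-α 12
  shipping cost 76, fixed 45 → total 121.
Compare {W-α, W-γ}: shipping cost 58 + fixed 72 = 130.
Compare {W-α, W-β, W-γ}: shipping cost 49 + fixed 94 = 143.
Compare {W-γ}: shipping cost 95 + fixed 49 = 144.
All other subsets cost ≥ 130. Minimum total cost: 121.

121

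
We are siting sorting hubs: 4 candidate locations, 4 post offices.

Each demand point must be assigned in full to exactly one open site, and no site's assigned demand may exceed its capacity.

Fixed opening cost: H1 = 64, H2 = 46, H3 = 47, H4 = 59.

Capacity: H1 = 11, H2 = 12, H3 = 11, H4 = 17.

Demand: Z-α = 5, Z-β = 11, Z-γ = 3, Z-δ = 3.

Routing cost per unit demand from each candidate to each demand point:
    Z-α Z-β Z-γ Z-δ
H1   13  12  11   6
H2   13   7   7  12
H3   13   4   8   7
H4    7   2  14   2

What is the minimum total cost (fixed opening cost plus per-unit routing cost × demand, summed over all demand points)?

208

Open {H3, H4}; cheapest assignment that respects the capacities:
  H3 (cap 11, load 6): Z-γ, Z-δ — cost 3×8 + 3×7 = 45
  H4 (cap 17, load 16): Z-α, Z-β — cost 5×7 + 11×2 = 57
  Shipping 102, fixed 106 → total 208.
  Any other capacity-feasible assignment to {H3, H4} ships for at least 102.
Compare {H2, H4}: its best feasible assignment gives total 219.
Compare {H1, H4}: its best feasible assignment gives total 231.
Every other set of open sites that can feasibly serve all demand totals ≥ 219 even under its best assignment. Minimum: 208.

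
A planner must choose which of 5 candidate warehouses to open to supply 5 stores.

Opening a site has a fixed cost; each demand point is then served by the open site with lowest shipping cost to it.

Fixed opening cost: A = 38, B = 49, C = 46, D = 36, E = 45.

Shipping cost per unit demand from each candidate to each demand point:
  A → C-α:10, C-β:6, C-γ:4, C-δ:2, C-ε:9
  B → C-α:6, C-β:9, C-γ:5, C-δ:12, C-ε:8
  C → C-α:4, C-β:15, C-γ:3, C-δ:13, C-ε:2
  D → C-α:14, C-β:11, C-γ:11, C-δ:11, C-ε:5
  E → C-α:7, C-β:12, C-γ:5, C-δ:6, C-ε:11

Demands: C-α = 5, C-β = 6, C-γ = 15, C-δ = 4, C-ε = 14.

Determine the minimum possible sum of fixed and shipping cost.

Open {A, C}: assign each demand point to its cheapest open site.
  C-α→C 5×4=20, C-β→A 6×6=36, C-γ→C 15×3=45, C-δ→A 4×2=8, C-ε→C 14×2=28
  shipping cost 137, fixed 84 → total 221.
Compare {A, C, D}: shipping cost 137 + fixed 120 = 257.
Compare {A, C, E}: shipping cost 137 + fixed 129 = 266.
Compare {A, B, C}: shipping cost 137 + fixed 133 = 270.
All other subsets cost ≥ 257. Minimum total cost: 221.

221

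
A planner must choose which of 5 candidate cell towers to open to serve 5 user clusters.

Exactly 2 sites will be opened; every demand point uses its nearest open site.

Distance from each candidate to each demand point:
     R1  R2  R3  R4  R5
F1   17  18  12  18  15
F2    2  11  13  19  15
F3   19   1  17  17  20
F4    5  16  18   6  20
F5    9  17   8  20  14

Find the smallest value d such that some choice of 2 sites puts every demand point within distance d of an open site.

Open {F2, F4}.
  Farthest demand point is R5 at distance 15 (to F2); all others are ≤ 15.
With {F1, F4} the worst case is 16.
With {F4, F5} the worst case is 16.
No size-2 selection achieves below 15.

15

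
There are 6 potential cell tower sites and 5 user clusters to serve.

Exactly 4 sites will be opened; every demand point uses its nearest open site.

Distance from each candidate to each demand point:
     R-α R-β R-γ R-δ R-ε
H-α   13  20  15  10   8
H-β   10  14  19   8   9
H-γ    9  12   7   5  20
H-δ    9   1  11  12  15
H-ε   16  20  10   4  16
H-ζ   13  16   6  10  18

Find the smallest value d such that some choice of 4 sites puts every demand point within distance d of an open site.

9

Open {H-α, H-β, H-γ, H-δ}.
  Farthest demand point is R-α at distance 9 (to H-γ); all others are ≤ 9.
With {H-α, H-β, H-δ, H-ζ} the worst case is 9.
With {H-α, H-γ, H-δ, H-ε} the worst case is 9.
No size-4 selection achieves below 9.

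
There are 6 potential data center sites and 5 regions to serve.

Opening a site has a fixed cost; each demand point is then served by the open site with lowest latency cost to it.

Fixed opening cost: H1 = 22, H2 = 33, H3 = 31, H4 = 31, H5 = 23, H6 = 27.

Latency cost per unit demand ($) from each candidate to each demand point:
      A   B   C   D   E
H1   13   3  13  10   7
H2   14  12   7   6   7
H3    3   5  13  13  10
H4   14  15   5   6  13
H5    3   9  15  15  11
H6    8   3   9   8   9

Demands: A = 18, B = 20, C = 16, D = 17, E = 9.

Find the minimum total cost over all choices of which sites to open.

435

Open {H1, H4, H5}: assign each demand point to its cheapest open site.
  A→H5 18×3=54, B→H1 20×3=60, C→H4 16×5=80, D→H4 17×6=102, E→H1 9×7=63
  latency cost 359, fixed 76 → total 435.
Compare {H1, H3, H4}: latency cost 359 + fixed 84 = 443.
Compare {H4, H5, H6}: latency cost 377 + fixed 81 = 458.
Compare {H1, H4, H5, H6}: latency cost 359 + fixed 103 = 462.
All other subsets cost ≥ 443. Minimum total cost: 435.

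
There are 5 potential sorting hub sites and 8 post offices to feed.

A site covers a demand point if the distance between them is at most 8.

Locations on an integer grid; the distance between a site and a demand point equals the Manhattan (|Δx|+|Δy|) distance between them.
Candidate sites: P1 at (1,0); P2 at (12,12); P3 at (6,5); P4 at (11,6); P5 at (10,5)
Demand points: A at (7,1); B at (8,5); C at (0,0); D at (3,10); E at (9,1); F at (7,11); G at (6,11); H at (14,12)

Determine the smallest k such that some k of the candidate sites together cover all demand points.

3

Coverage sets (demand points within 8 of each site):
  P1: {A, C}
  P2: {F, G, H}
  P3: {A, B, D, E, F, G}
  P4: {B, E}
  P5: {A, B, E}
No 2 sites suffice: every size-2 union leaves at least one demand point uncovered.
But {P1, P2, P3} covers everything, so the minimum is 3.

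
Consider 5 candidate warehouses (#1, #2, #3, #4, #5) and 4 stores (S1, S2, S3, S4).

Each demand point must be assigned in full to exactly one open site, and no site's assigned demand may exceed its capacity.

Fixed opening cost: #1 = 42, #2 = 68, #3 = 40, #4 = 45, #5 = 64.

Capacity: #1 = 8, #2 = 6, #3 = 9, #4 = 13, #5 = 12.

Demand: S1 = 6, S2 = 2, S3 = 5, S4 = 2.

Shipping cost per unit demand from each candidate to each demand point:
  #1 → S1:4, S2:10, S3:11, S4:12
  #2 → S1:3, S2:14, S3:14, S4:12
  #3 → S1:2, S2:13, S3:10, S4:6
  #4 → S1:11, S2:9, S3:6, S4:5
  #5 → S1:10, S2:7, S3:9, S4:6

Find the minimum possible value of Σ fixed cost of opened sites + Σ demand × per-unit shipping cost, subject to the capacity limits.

Open {#3, #4}; cheapest assignment that respects the capacities:
  #3 (cap 9, load 6): S1 — cost 6×2 = 12
  #4 (cap 13, load 9): S2, S3, S4 — cost 2×9 + 5×6 + 2×5 = 58
  Shipping 70, fixed 85 → total 155.
  Any other capacity-feasible assignment to {#3, #4} ships for at least 70.
Compare {#1, #4}: its best feasible assignment gives total 169.
Compare {#1, #3}: its best feasible assignment gives total 181.
Every other set of open sites that can feasibly serve all demand totals ≥ 169 even under its best assignment. Minimum: 155.

155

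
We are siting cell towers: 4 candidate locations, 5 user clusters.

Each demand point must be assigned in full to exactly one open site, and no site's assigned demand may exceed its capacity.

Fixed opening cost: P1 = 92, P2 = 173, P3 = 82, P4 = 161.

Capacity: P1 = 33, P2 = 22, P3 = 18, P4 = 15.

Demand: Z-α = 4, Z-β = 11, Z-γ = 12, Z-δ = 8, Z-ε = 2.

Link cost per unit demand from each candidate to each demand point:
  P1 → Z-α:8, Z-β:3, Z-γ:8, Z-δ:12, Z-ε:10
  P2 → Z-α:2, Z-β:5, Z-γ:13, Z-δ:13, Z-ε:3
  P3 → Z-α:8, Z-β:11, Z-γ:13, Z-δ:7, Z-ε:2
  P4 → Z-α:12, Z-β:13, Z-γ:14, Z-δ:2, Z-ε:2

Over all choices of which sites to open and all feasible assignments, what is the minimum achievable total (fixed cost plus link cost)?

395

Open {P1, P3}; cheapest assignment that respects the capacities:
  P1 (cap 33, load 27): Z-α, Z-β, Z-γ — cost 4×8 + 11×3 + 12×8 = 161
  P3 (cap 18, load 10): Z-δ, Z-ε — cost 8×7 + 2×2 = 60
  Shipping 221, fixed 174 → total 395.
  Any other capacity-feasible assignment to {P1, P3} ships for at least 221.
Compare {P1, P4}: its best feasible assignment gives total 434.
Compare {P1, P2}: its best feasible assignment gives total 504.
Every other set of open sites that can feasibly serve all demand totals ≥ 434 even under its best assignment. Minimum: 395.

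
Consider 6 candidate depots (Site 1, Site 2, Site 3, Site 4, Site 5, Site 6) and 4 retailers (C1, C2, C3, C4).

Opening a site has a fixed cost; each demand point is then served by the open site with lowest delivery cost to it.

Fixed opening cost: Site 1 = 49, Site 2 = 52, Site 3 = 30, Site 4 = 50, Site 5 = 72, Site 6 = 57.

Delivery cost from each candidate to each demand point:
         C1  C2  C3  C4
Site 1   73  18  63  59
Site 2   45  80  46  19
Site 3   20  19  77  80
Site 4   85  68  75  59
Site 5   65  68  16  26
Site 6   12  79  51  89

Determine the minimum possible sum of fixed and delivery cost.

Open {Site 3, Site 5}: assign each demand point to its cheapest open site.
  C1→Site 3 20, C2→Site 3 19, C3→Site 5 16, C4→Site 5 26
  delivery cost 81, fixed 102 → total 183.
Compare {Site 2, Site 3}: delivery cost 104 + fixed 82 = 186.
Compare {Site 3}: delivery cost 196 + fixed 30 = 226.
Compare {Site 2, Site 3, Site 5}: delivery cost 74 + fixed 154 = 228.
All other subsets cost ≥ 186. Minimum total cost: 183.

183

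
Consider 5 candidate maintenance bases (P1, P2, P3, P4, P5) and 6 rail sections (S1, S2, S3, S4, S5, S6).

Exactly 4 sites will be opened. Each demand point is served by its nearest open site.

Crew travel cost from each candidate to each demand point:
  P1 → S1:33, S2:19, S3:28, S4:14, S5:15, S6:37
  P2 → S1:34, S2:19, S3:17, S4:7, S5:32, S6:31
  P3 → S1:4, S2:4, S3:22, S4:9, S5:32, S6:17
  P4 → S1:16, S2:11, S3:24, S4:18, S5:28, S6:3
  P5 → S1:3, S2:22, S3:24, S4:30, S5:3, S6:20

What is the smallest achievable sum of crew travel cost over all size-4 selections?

Open {P2, P3, P4, P5}.
  S1→P5 3, S2→P3 4, S3→P2 17, S4→P2 7, S5→P5 3, S6→P4 3  ⇒ total 37.
Compare {P1, P2, P4, P5}: total 44.
Compare {P1, P3, P4, P5}: total 44.
No size-4 selection does better; minimum is 37.

37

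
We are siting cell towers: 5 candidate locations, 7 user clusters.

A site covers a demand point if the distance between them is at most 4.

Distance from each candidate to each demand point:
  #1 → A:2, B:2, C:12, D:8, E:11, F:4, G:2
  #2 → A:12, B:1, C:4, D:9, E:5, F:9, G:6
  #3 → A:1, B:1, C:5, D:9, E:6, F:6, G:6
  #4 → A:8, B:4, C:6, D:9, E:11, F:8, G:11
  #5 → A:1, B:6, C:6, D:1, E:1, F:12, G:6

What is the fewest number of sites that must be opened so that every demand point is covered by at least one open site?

3

Coverage sets (demand points within 4 of each site):
  #1: {A, B, F, G}
  #2: {B, C}
  #3: {A, B}
  #4: {B}
  #5: {A, D, E}
No 2 sites suffice: every size-2 union leaves at least one demand point uncovered.
But {#1, #2, #5} covers everything, so the minimum is 3.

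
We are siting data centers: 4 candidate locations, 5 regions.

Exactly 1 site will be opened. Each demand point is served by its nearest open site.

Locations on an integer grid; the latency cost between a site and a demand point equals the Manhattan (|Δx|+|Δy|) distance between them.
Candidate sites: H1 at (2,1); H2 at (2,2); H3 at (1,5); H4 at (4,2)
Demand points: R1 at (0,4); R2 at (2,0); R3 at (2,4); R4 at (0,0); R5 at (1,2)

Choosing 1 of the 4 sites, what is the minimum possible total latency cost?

13

Open {H2}.
  R1→H2 4, R2→H2 2, R3→H2 2, R4→H2 4, R5→H2 1  ⇒ total 13.
Compare {H1}: total 14.
Compare {H3}: total 19.
No size-1 selection does better; minimum is 13.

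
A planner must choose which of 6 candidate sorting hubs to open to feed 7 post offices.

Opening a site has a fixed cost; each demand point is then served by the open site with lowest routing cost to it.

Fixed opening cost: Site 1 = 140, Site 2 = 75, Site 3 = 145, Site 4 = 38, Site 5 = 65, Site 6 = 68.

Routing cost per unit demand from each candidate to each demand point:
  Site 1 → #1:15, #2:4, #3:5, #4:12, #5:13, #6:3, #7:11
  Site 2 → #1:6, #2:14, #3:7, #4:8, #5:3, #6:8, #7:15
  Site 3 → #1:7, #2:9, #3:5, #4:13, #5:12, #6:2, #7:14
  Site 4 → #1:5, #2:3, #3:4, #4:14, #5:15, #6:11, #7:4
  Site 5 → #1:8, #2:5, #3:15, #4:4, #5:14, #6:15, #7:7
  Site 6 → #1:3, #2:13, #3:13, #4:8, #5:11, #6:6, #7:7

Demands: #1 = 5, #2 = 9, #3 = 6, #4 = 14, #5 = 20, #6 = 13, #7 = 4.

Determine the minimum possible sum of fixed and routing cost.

Open {Site 2, Site 4}: assign each demand point to its cheapest open site.
  #1→Site 4 5×5=25, #2→Site 4 9×3=27, #3→Site 4 6×4=24, #4→Site 2 14×8=112, #5→Site 2 20×3=60, #6→Site 2 13×8=104, #7→Site 4 4×4=16
  routing cost 368, fixed 113 → total 481.
Compare {Site 2, Site 4, Site 5}: routing cost 312 + fixed 178 = 490.
Compare {Site 2, Site 5}: routing cost 365 + fixed 140 = 505.
Compare {Site 2, Site 4, Site 6}: routing cost 332 + fixed 181 = 513.
All other subsets cost ≥ 490. Minimum total cost: 481.

481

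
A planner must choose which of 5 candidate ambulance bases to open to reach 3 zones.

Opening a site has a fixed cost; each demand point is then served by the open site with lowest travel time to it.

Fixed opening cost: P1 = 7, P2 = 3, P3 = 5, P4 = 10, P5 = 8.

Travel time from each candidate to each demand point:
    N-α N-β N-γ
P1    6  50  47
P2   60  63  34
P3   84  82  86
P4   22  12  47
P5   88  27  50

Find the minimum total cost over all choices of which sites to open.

72

Open {P1, P2, P4}: assign each demand point to its cheapest open site.
  N-α→P1 6, N-β→P4 12, N-γ→P2 34
  travel time 52, fixed 20 → total 72.
Compare {P1, P2, P3, P4}: travel time 52 + fixed 25 = 77.
Compare {P1, P2, P4, P5}: travel time 52 + fixed 28 = 80.
Compare {P2, P4}: travel time 68 + fixed 13 = 81.
All other subsets cost ≥ 77. Minimum total cost: 72.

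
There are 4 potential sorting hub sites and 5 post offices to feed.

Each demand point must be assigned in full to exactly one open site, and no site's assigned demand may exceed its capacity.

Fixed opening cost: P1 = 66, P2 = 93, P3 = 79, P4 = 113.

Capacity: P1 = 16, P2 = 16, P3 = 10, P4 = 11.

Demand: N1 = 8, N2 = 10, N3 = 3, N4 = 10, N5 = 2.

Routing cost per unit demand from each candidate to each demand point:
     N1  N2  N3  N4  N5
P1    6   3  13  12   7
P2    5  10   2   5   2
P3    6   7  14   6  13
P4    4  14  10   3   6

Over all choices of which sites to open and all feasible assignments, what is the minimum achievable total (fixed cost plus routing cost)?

Open {P1, P2, P3}; cheapest assignment that respects the capacities:
  P1 (cap 16, load 10): N2 — cost 10×3 = 30
  P2 (cap 16, load 15): N3, N4, N5 — cost 3×2 + 10×5 + 2×2 = 60
  P3 (cap 10, load 8): N1 — cost 8×6 = 48
  Shipping 138, fixed 238 → total 376.
  Any other capacity-feasible assignment to {P1, P2, P3} ships for at least 138.
Compare {P1, P2, P4}: its best feasible assignment gives total 382.
Compare {P1, P3, P4}: its best feasible assignment gives total 419.
Every other set of open sites that can feasibly serve all demand totals ≥ 382 even under its best assignment. Minimum: 376.

376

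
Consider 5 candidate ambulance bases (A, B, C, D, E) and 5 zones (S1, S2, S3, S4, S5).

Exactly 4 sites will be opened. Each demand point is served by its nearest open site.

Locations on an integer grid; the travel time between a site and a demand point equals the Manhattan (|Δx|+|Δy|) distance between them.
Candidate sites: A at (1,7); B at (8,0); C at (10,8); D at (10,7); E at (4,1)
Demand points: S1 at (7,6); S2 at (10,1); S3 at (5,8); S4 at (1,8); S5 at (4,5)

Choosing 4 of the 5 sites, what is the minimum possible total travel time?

17

Open {A, B, D, E}.
  S1→D 4, S2→B 3, S3→A 5, S4→A 1, S5→E 4  ⇒ total 17.
Compare {A, B, C, D}: total 18.
Compare {A, B, C, E}: total 18.
No size-4 selection does better; minimum is 17.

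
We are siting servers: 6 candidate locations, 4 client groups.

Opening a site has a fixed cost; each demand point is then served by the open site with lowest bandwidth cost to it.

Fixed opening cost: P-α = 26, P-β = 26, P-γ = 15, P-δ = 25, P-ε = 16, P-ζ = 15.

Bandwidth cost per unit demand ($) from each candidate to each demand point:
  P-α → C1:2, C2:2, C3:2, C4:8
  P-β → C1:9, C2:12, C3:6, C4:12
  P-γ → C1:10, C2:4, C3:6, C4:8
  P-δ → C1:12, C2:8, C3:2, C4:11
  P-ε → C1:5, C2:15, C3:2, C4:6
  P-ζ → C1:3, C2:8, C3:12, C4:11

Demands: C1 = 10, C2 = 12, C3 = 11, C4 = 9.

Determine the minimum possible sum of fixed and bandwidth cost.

Open {P-α, P-ε}: assign each demand point to its cheapest open site.
  C1→P-α 10×2=20, C2→P-α 12×2=24, C3→P-α 11×2=22, C4→P-ε 9×6=54
  bandwidth cost 120, fixed 42 → total 162.
Compare {P-α}: bandwidth cost 138 + fixed 26 = 164.
Compare {P-α, P-γ, P-ε}: bandwidth cost 120 + fixed 57 = 177.
Compare {P-α, P-ε, P-ζ}: bandwidth cost 120 + fixed 57 = 177.
All other subsets cost ≥ 164. Minimum total cost: 162.

162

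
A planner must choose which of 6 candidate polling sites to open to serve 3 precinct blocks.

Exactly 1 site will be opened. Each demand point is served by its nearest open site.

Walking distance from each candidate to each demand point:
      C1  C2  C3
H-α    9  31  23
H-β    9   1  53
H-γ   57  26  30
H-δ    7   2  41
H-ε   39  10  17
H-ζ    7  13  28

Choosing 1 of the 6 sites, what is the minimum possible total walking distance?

Open {H-ζ}.
  C1→H-ζ 7, C2→H-ζ 13, C3→H-ζ 28  ⇒ total 48.
Compare {H-δ}: total 50.
Compare {H-α}: total 63.
No size-1 selection does better; minimum is 48.

48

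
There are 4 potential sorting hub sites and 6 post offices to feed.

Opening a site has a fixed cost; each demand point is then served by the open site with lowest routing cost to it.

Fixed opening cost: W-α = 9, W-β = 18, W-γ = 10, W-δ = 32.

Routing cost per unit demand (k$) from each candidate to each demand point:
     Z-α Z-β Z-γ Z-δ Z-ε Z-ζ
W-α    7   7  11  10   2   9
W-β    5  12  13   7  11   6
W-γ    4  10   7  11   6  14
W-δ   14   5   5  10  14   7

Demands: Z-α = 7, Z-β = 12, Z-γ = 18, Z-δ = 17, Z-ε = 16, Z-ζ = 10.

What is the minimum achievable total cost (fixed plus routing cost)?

455

Open {W-α, W-β, W-δ}: assign each demand point to its cheapest open site.
  Z-α→W-β 7×5=35, Z-β→W-δ 12×5=60, Z-γ→W-δ 18×5=90, Z-δ→W-β 17×7=119, Z-ε→W-α 16×2=32, Z-ζ→W-β 10×6=60
  routing cost 396, fixed 59 → total 455.
Compare {W-α, W-β, W-γ, W-δ}: routing cost 389 + fixed 69 = 458.
Compare {W-α, W-β, W-γ}: routing cost 449 + fixed 37 = 486.
Compare {W-α, W-γ, W-δ}: routing cost 450 + fixed 51 = 501.
All other subsets cost ≥ 458. Minimum total cost: 455.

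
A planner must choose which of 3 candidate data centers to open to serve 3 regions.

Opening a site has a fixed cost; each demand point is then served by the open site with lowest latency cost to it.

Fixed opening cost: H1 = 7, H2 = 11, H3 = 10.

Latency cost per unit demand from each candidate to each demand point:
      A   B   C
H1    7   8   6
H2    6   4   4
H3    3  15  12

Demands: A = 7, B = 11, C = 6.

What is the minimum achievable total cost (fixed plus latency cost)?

Open {H2, H3}: assign each demand point to its cheapest open site.
  A→H3 7×3=21, B→H2 11×4=44, C→H2 6×4=24
  latency cost 89, fixed 21 → total 110.
Compare {H1, H2, H3}: latency cost 89 + fixed 28 = 117.
Compare {H2}: latency cost 110 + fixed 11 = 121.
Compare {H1, H2}: latency cost 110 + fixed 18 = 128.
All other subsets cost ≥ 117. Minimum total cost: 110.

110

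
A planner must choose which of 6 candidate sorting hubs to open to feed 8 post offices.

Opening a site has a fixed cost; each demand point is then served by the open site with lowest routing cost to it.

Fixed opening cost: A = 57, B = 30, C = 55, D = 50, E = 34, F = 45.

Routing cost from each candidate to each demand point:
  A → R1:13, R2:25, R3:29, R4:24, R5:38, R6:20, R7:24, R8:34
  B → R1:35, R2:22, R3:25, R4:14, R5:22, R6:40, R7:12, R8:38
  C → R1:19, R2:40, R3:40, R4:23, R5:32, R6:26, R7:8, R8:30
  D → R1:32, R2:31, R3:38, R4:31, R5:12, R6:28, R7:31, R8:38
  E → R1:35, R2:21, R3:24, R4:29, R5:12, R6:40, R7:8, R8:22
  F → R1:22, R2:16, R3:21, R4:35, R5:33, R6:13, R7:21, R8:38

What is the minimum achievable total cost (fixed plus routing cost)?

222

Open {E, F}: assign each demand point to its cheapest open site.
  R1→F 22, R2→F 16, R3→F 21, R4→E 29, R5→E 12, R6→F 13, R7→E 8, R8→E 22
  routing cost 143, fixed 79 → total 222.
Compare {E}: routing cost 191 + fixed 34 = 225.
Compare {B, F}: routing cost 158 + fixed 75 = 233.
Compare {A, E}: routing cost 144 + fixed 91 = 235.
All other subsets cost ≥ 225. Minimum total cost: 222.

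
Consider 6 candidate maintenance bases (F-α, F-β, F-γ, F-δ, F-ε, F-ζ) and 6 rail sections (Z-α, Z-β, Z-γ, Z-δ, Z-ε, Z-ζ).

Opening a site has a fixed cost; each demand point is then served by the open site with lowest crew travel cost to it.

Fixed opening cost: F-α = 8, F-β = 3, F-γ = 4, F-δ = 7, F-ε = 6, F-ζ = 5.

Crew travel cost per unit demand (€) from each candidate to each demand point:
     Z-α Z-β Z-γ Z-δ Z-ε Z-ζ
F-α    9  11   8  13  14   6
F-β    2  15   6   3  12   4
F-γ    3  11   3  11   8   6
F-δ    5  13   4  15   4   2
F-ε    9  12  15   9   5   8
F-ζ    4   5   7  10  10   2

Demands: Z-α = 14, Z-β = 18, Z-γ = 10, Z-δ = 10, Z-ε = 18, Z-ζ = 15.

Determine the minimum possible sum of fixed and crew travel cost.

Open {F-β, F-γ, F-δ, F-ζ}: assign each demand point to its cheapest open site.
  Z-α→F-β 14×2=28, Z-β→F-ζ 18×5=90, Z-γ→F-γ 10×3=30, Z-δ→F-β 10×3=30, Z-ε→F-δ 18×4=72, Z-ζ→F-δ 15×2=30
  crew travel cost 280, fixed 19 → total 299.
Compare {F-β, F-δ, F-ζ}: crew travel cost 290 + fixed 15 = 305.
Compare {F-β, F-γ, F-δ, F-ε, F-ζ}: crew travel cost 280 + fixed 25 = 305.
Compare {F-α, F-β, F-γ, F-δ, F-ζ}: crew travel cost 280 + fixed 27 = 307.
All other subsets cost ≥ 305. Minimum total cost: 299.

299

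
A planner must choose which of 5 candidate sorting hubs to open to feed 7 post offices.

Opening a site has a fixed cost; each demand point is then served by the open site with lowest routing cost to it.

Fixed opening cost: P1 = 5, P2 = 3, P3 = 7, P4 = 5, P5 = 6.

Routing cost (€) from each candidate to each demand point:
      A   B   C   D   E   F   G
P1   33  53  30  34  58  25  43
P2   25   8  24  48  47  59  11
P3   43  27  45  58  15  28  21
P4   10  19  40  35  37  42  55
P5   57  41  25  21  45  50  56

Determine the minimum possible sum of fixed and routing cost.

Open {P2, P3, P4, P5}: assign each demand point to its cheapest open site.
  A→P4 10, B→P2 8, C→P2 24, D→P5 21, E→P3 15, F→P3 28, G→P2 11
  routing cost 117, fixed 21 → total 138.
Compare {P1, P2, P3, P4, P5}: routing cost 114 + fixed 26 = 140.
Compare {P2, P3, P4}: routing cost 131 + fixed 15 = 146.
Compare {P1, P2, P3, P4}: routing cost 127 + fixed 20 = 147.
All other subsets cost ≥ 140. Minimum total cost: 138.

138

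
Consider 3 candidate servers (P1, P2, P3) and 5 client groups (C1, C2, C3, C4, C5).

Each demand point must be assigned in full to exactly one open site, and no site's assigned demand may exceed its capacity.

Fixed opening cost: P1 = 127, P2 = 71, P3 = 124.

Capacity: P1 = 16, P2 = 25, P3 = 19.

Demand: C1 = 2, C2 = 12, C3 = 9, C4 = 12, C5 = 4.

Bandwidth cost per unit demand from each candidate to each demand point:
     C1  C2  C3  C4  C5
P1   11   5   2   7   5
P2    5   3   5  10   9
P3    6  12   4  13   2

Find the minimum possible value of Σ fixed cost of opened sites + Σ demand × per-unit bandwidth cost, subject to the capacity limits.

393

Open {P1, P2}; cheapest assignment that respects the capacities:
  P1 (cap 16, load 16): C4, C5 — cost 12×7 + 4×5 = 104
  P2 (cap 25, load 23): C1, C2, C3 — cost 2×5 + 12×3 + 9×5 = 91
  Shipping 195, fixed 198 → total 393.
  Any other capacity-feasible assignment to {P1, P2} ships for at least 195.
Compare {P2, P3}: its best feasible assignment gives total 407.
Compare {P1, P2, P3}: its best feasible assignment gives total 496.
Every other set of open sites that can feasibly serve all demand totals ≥ 407 even under its best assignment. Minimum: 393.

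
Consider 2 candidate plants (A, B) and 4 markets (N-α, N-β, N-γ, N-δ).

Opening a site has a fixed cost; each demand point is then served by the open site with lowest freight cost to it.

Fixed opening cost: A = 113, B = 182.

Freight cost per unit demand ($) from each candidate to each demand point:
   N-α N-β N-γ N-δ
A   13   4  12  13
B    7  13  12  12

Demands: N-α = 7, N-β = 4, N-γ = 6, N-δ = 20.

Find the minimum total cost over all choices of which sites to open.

Open {A}: assign each demand point to its cheapest open site.
  N-α→A 7×13=91, N-β→A 4×4=16, N-γ→A 6×12=72, N-δ→A 20×13=260
  freight cost 439, fixed 113 → total 552.
Compare {B}: freight cost 413 + fixed 182 = 595.
Compare {A, B}: freight cost 377 + fixed 295 = 672.

552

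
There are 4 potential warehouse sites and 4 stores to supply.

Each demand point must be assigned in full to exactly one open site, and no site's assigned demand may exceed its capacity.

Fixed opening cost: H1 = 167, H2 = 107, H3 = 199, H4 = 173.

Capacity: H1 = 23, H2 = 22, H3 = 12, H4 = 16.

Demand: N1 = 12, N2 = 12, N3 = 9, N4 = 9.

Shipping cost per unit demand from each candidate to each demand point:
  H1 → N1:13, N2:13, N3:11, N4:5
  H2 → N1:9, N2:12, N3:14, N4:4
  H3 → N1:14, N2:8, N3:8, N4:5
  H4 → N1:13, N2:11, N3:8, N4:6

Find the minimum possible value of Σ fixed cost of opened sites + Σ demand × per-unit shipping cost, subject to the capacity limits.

673

Open {H1, H2}; cheapest assignment that respects the capacities:
  H1 (cap 23, load 21): N2, N3 — cost 12×13 + 9×11 = 255
  H2 (cap 22, load 21): N1, N4 — cost 12×9 + 9×4 = 144
  Shipping 399, fixed 274 → total 673.
  Any other capacity-feasible assignment to {H1, H2} ships for at least 399.
Compare {H2, H3, H4}: its best feasible assignment gives total 791.
Compare {H1, H2, H3}: its best feasible assignment gives total 812.
Every other set of open sites that can feasibly serve all demand totals ≥ 791 even under its best assignment. Minimum: 673.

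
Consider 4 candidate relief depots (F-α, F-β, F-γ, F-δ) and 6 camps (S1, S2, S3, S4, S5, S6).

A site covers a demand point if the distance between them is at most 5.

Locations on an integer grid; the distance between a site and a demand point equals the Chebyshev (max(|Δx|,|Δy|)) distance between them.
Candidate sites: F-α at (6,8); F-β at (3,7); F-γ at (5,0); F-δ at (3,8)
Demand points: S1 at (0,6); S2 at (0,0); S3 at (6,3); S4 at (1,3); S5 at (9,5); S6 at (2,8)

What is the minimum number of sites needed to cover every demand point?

2

Coverage sets (demand points within 5 of each site):
  F-α: {S3, S4, S5, S6}
  F-β: {S1, S3, S4, S6}
  F-γ: {S2, S3, S4, S5}
  F-δ: {S1, S3, S4, S6}
No single site covers all 6 demand points.
But {F-β, F-γ} covers everything, so the minimum is 2.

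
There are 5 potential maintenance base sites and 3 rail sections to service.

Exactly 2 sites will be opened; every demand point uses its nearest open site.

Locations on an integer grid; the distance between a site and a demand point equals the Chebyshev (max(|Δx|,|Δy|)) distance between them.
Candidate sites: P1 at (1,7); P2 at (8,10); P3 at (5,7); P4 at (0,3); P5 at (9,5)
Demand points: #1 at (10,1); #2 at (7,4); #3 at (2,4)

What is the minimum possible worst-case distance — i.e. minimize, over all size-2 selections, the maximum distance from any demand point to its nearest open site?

4

Open {P1, P5}.
  Farthest demand point is #1 at distance 4 (to P5); all others are ≤ 4.
With {P3, P5} the worst case is 4.
With {P4, P5} the worst case is 4.
No size-2 selection achieves below 4.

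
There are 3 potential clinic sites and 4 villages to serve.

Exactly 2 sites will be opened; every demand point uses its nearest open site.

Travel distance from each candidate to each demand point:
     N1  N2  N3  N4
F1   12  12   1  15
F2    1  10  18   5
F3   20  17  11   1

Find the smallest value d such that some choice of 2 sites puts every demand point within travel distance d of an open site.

Open {F1, F2}.
  Farthest demand point is N2 at travel distance 10 (to F2); all others are ≤ 10.
With {F2, F3} the worst case is 11.
With {F1, F3} the worst case is 12.
No size-2 selection achieves below 10.

10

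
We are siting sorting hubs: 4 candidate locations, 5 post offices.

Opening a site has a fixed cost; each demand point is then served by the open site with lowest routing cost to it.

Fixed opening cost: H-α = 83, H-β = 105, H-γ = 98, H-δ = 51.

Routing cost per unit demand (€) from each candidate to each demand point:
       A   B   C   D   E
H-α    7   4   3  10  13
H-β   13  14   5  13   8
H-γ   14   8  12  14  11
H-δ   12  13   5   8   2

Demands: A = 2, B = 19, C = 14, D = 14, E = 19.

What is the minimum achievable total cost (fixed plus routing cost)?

Open {H-α, H-δ}: assign each demand point to its cheapest open site.
  A→H-α 2×7=14, B→H-α 19×4=76, C→H-α 14×3=42, D→H-δ 14×8=112, E→H-δ 19×2=38
  routing cost 282, fixed 134 → total 416.
Compare {H-α, H-γ, H-δ}: routing cost 282 + fixed 232 = 514.
Compare {H-α, H-β, H-δ}: routing cost 282 + fixed 239 = 521.
Compare {H-δ}: routing cost 491 + fixed 51 = 542.
All other subsets cost ≥ 514. Minimum total cost: 416.

416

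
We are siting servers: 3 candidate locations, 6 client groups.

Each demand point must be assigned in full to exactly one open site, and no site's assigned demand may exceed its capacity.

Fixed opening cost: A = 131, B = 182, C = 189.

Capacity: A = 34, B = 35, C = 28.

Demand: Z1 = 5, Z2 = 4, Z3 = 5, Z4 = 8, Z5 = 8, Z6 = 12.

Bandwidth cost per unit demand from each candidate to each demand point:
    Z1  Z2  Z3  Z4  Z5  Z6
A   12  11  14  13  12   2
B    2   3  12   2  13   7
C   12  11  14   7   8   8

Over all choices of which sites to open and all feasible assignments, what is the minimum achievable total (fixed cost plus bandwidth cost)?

531

Open {A, B}; cheapest assignment that respects the capacities:
  A (cap 34, load 20): Z5, Z6 — cost 8×12 + 12×2 = 120
  B (cap 35, load 22): Z1, Z2, Z3, Z4 — cost 5×2 + 4×3 + 5×12 + 8×2 = 98
  Shipping 218, fixed 313 → total 531.
  Any other capacity-feasible assignment to {A, B} ships for at least 218.
Compare {B, C}: its best feasible assignment gives total 617.
Compare {A, C}: its best feasible assignment gives total 638.
Every other set of open sites that can feasibly serve all demand totals ≥ 617 even under its best assignment. Minimum: 531.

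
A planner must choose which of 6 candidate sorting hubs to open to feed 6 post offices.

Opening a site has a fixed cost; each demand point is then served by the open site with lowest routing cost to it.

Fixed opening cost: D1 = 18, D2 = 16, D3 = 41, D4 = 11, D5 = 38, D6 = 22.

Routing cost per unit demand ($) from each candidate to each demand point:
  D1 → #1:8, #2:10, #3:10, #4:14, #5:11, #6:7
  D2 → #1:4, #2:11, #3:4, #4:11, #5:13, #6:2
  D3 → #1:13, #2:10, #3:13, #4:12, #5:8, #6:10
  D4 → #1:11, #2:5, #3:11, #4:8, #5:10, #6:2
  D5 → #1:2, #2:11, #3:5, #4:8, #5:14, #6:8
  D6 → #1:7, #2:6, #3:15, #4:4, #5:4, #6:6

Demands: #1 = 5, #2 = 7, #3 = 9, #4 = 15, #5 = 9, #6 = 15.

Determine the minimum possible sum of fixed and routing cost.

Open {D2, D6}: assign each demand point to its cheapest open site.
  #1→D2 5×4=20, #2→D6 7×6=42, #3→D2 9×4=36, #4→D6 15×4=60, #5→D6 9×4=36, #6→D2 15×2=30
  routing cost 224, fixed 38 → total 262.
Compare {D2, D4, D6}: routing cost 217 + fixed 49 = 266.
Compare {D1, D2, D6}: routing cost 224 + fixed 56 = 280.
Compare {D1, D2, D4, D6}: routing cost 217 + fixed 67 = 284.
All other subsets cost ≥ 266. Minimum total cost: 262.

262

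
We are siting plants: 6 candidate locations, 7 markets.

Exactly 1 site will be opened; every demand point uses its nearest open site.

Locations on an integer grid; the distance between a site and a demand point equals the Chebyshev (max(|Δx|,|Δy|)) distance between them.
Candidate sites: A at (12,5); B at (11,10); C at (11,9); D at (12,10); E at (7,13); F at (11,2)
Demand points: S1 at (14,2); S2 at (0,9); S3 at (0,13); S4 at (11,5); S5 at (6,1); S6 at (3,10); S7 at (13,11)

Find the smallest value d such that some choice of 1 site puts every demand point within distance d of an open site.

11

Open {B}.
  Farthest demand point is S2 at distance 11 (to B); all others are ≤ 11.
With {C} the worst case is 11.
With {F} the worst case is 11.
No size-1 selection achieves below 11.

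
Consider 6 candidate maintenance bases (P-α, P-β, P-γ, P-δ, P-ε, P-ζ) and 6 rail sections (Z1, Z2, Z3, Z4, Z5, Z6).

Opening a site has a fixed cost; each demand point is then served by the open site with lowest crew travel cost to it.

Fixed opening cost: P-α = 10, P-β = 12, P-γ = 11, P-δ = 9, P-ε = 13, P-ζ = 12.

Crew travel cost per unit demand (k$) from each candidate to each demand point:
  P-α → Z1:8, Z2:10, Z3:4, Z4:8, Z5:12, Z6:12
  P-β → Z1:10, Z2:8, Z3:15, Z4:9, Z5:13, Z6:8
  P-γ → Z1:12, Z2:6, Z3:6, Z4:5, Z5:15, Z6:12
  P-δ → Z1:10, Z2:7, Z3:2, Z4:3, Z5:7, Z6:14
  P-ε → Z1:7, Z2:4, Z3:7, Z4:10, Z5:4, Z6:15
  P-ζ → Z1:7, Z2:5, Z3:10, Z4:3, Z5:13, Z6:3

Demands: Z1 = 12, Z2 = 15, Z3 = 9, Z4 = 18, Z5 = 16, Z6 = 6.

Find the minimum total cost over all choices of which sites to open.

Open {P-δ, P-ε, P-ζ}: assign each demand point to its cheapest open site.
  Z1→P-ε 12×7=84, Z2→P-ε 15×4=60, Z3→P-δ 9×2=18, Z4→P-δ 18×3=54, Z5→P-ε 16×4=64, Z6→P-ζ 6×3=18
  crew travel cost 298, fixed 34 → total 332.
Compare {P-α, P-δ, P-ε, P-ζ}: crew travel cost 298 + fixed 44 = 342.
Compare {P-γ, P-δ, P-ε, P-ζ}: crew travel cost 298 + fixed 45 = 343.
Compare {P-β, P-δ, P-ε, P-ζ}: crew travel cost 298 + fixed 46 = 344.
All other subsets cost ≥ 342. Minimum total cost: 332.

332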